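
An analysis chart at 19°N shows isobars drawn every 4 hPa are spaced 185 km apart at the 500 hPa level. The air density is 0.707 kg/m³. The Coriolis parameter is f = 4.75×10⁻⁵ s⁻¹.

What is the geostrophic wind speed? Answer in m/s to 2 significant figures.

Pressure gradient: |∂P/∂n| = 400 Pa / 185000 m = 2.16×10⁻³ Pa/m
Geostrophic balance (pressure-gradient force = Coriolis force):
V_g = (1/(fρ)) |∂P/∂n| = 2.16×10⁻³ / (4.75×10⁻⁵ × 0.707) = 64.4 m/s

64 m/s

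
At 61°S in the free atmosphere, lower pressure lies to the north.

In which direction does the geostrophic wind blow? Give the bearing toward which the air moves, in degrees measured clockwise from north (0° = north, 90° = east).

The pressure-gradient force points toward the north (bearing 000°).
Geostrophic balance: in the Southern Hemisphere the Coriolis force deflects motion to the left, so the geostrophic wind blows 90° to the left of the pressure-gradient force (low pressure on the right).
Rotating 000° by 90° counterclockwise gives 270° — the wind blows toward the west.

270°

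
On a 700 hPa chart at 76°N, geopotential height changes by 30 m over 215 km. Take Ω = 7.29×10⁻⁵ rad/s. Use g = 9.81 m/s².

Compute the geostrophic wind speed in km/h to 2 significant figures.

Coriolis parameter at 76°N:
f = 2Ω sin φ = 2 × 7.29×10⁻⁵ × sin 76° = 1.41×10⁻⁴ s⁻¹
Height gradient: |∂Z/∂n| = 30 m / 215000 m = 1.40×10⁻⁴
On a pressure surface, geostrophic balance gives V_g = (g/f)|∂Z/∂n|:
V_g = 9.81 × 1.40×10⁻⁴ / 1.41×10⁻⁴ = 9.68 m/s
Converting: 9.68 m/s × 3.6 = 35 km/h

35 km/h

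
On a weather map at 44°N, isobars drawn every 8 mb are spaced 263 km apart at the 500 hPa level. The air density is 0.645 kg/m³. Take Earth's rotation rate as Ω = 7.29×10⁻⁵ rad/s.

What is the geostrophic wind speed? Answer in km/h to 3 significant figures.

Coriolis parameter at 44°N:
f = 2Ω sin φ = 2 × 7.29×10⁻⁵ × sin 44° = 1.01×10⁻⁴ s⁻¹
Pressure gradient: |∂P/∂n| = 800 Pa / 263000 m = 3.04×10⁻³ Pa/m
Geostrophic balance (pressure-gradient force = Coriolis force):
V_g = (1/(fρ)) |∂P/∂n| = 3.04×10⁻³ / (1.01×10⁻⁴ × 0.645) = 46.6 m/s
Converting: 46.6 m/s × 3.6 = 168 km/h

168 km/h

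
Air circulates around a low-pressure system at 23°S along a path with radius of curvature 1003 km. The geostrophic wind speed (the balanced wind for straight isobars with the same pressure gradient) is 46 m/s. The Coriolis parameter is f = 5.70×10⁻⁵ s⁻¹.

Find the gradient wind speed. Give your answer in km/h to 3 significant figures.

108 km/h

Around a low, centrifugal force acts outward with Coriolis, so pressure-gradient force balances both:
(1/ρ)|∂P/∂n| = fV + V²/R  →  V² + fR·V − fR·V_g = 0
With fR = 5.70×10⁻⁵ × 1003×10³ m = 57.2 m/s:
V = [−fR + √((fR)² + 4 fR V_g)]/2 = [−57.2 + √(57.2² + 4×57.2×46)]/2 = 30.1 m/s
Subgeostrophic (V < V_g = 46 m/s), as expected around a low.
Converting: 30.1 m/s × 3.6 = 108 km/h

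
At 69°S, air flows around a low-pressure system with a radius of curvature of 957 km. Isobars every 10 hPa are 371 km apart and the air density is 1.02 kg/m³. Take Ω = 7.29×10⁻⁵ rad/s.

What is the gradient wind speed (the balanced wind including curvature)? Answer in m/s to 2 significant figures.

Coriolis parameter at 69°S:
f = 2Ω sin φ = 2 × 7.29×10⁻⁵ × sin 69° = 1.36×10⁻⁴ s⁻¹
Pressure gradient: |∂P/∂n| = 1000 Pa / 371000 m = 2.70×10⁻³ Pa/m
Geostrophic speed: V_g = |∂P/∂n|/(fρ) = 2.70×10⁻³/(1.36×10⁻⁴ × 1.02) = 19.4 m/s
Around a low, centrifugal force acts outward with Coriolis, so pressure-gradient force balances both:
(1/ρ)|∂P/∂n| = fV + V²/R  →  V² + fR·V − fR·V_g = 0
With fR = 1.36×10⁻⁴ × 957×10³ m = 130 m/s:
V = [−fR + √((fR)² + 4 fR V_g)]/2 = [−130 + √(130² + 4×130×19.4)]/2 = 17.2 m/s
Subgeostrophic (V < V_g = 19.4 m/s), as expected around a low.

17 m/s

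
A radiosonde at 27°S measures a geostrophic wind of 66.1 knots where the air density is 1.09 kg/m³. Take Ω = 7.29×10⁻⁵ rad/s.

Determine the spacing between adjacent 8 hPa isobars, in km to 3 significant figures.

326 km

Coriolis parameter at 27°S:
f = 2Ω sin φ = 2 × 7.29×10⁻⁵ × sin 27° = 6.62×10⁻⁵ s⁻¹
Wind speed in SI: 66.1 knots = 34.0 m/s
Geostrophic balance rearranged: |∂P/∂n| = f ρ V_g
|∂P/∂n| = 6.62×10⁻⁵ × 1.09 × 34.0 = 2.45×10⁻³ Pa/m
Isobar spacing: Δn = ΔP/|∂P/∂n| = 800 Pa / 2.45×10⁻³ Pa/m = 326077 m ≈ 326 km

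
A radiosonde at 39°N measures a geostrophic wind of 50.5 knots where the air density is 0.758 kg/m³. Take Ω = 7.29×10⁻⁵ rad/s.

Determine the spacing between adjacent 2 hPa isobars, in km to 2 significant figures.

Coriolis parameter at 39°N:
f = 2Ω sin φ = 2 × 7.29×10⁻⁵ × sin 39° = 9.18×10⁻⁵ s⁻¹
Wind speed in SI: 50.5 knots = 26.0 m/s
Geostrophic balance rearranged: |∂P/∂n| = f ρ V_g
|∂P/∂n| = 9.18×10⁻⁵ × 0.758 × 26.0 = 1.81×10⁻³ Pa/m
Isobar spacing: Δn = ΔP/|∂P/∂n| = 200 Pa / 1.81×10⁻³ Pa/m = 110688 m ≈ 110 km

110 km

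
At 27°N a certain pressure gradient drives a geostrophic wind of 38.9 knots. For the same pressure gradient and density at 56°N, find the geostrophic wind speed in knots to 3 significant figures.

With the same pressure gradient and density, V_g ∝ 1/f ∝ 1/sin φ.
V₂ = V₁ · sin φ₁ / sin φ₂ = 38.9 × sin 27° / sin 56°
V₂ = 38.9 × 0.4540/0.8290 = 21.3 knots

21.3 knots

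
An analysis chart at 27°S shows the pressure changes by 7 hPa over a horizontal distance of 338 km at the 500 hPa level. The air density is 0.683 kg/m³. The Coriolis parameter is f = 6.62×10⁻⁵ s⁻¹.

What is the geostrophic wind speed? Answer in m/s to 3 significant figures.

Pressure gradient: |∂P/∂n| = 700 Pa / 338000 m = 2.07×10⁻³ Pa/m
Geostrophic balance (pressure-gradient force = Coriolis force):
V_g = (1/(fρ)) |∂P/∂n| = 2.07×10⁻³ / (6.62×10⁻⁵ × 0.683) = 45.8 m/s

45.8 m/s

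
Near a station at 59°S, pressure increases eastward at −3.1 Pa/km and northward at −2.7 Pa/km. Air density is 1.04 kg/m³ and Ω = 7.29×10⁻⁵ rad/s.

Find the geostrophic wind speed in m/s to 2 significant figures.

32 m/s

Coriolis parameter at 59°S:
f = 2Ω sin φ = 2 × 7.29×10⁻⁵ × sin 59° = 1.25×10⁻⁴ s⁻¹
In the Southern Hemisphere f is negative: f = −1.25×10⁻⁴ s⁻¹.
Component geostrophic relations (x east, y north):
u_g = −(1/(fρ)) ∂P/∂y,  v_g = (1/(fρ)) ∂P/∂x
u_g = −(−2.7×10⁻³)/(−1.25×10⁻⁴ × 1.04) = −20.8 m/s;  v_g = (−3.1×10⁻³)/(−1.25×10⁻⁴ × 1.04) = 23.9 m/s
|V_g| = √(u_g² + v_g²) = 31.6 m/s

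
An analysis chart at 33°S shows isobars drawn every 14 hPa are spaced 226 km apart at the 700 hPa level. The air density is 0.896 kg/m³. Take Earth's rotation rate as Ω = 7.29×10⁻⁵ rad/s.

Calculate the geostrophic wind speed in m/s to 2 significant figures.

87 m/s

Coriolis parameter at 33°S:
f = 2Ω sin φ = 2 × 7.29×10⁻⁵ × sin 33° = 7.94×10⁻⁵ s⁻¹
Pressure gradient: |∂P/∂n| = 1400 Pa / 226000 m = 6.19×10⁻³ Pa/m
Geostrophic balance (pressure-gradient force = Coriolis force):
V_g = (1/(fρ)) |∂P/∂n| = 6.19×10⁻³ / (7.94×10⁻⁵ × 0.896) = 87.1 m/s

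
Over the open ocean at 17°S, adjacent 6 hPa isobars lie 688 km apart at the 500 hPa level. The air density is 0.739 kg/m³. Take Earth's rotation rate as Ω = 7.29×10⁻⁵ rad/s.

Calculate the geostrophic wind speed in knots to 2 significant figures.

54 knots

Coriolis parameter at 17°S:
f = 2Ω sin φ = 2 × 7.29×10⁻⁵ × sin 17° = 4.26×10⁻⁵ s⁻¹
Pressure gradient: |∂P/∂n| = 600 Pa / 688000 m = 8.72×10⁻⁴ Pa/m
Geostrophic balance (pressure-gradient force = Coriolis force):
V_g = (1/(fρ)) |∂P/∂n| = 8.72×10⁻⁴ / (4.26×10⁻⁵ × 0.739) = 27.7 m/s
Converting: 27.7 m/s × 1.944 = 54 knots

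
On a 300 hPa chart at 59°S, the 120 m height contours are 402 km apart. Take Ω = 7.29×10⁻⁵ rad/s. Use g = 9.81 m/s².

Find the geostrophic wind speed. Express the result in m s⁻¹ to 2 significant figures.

Coriolis parameter at 59°S:
f = 2Ω sin φ = 2 × 7.29×10⁻⁵ × sin 59° = 1.25×10⁻⁴ s⁻¹
Height gradient: |∂Z/∂n| = 120 m / 402000 m = 2.99×10⁻⁴
On a pressure surface, geostrophic balance gives V_g = (g/f)|∂Z/∂n|:
V_g = 9.81 × 2.99×10⁻⁴ / 1.25×10⁻⁴ = 23.4 m/s

23 m s⁻¹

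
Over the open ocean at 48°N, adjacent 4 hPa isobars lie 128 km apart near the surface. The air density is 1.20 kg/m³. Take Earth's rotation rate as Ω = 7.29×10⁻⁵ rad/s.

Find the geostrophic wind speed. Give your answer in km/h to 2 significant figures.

Coriolis parameter at 48°N:
f = 2Ω sin φ = 2 × 7.29×10⁻⁵ × sin 48° = 1.08×10⁻⁴ s⁻¹
Pressure gradient: |∂P/∂n| = 400 Pa / 128000 m = 3.12×10⁻³ Pa/m
Geostrophic balance (pressure-gradient force = Coriolis force):
V_g = (1/(fρ)) |∂P/∂n| = 3.12×10⁻³ / (1.08×10⁻⁴ × 1.20) = 24.0 m/s
Converting: 24.0 m/s × 3.6 = 87 km/h

87 km/h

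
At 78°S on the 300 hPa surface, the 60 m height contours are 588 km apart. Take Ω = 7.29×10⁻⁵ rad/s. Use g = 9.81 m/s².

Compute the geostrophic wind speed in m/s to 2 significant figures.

7.0 m/s

Coriolis parameter at 78°S:
f = 2Ω sin φ = 2 × 7.29×10⁻⁵ × sin 78° = 1.43×10⁻⁴ s⁻¹
Height gradient: |∂Z/∂n| = 60 m / 588000 m = 1.02×10⁻⁴
On a pressure surface, geostrophic balance gives V_g = (g/f)|∂Z/∂n|:
V_g = 9.81 × 1.02×10⁻⁴ / 1.43×10⁻⁴ = 7.02 m/s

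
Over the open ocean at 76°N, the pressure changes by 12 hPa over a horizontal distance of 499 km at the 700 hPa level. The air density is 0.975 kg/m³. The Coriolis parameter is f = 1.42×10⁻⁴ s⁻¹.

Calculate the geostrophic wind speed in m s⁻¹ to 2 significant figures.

Pressure gradient: |∂P/∂n| = 1200 Pa / 499000 m = 2.40×10⁻³ Pa/m
Geostrophic balance (pressure-gradient force = Coriolis force):
V_g = (1/(fρ)) |∂P/∂n| = 2.40×10⁻³ / (1.42×10⁻⁴ × 0.975) = 17.4 m/s

17 m s⁻¹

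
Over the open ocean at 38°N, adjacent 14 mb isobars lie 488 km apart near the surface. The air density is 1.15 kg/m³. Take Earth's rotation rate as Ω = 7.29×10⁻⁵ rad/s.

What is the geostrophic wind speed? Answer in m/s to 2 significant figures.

28 m/s

Coriolis parameter at 38°N:
f = 2Ω sin φ = 2 × 7.29×10⁻⁵ × sin 38° = 8.98×10⁻⁵ s⁻¹
Pressure gradient: |∂P/∂n| = 1400 Pa / 488000 m = 2.87×10⁻³ Pa/m
Geostrophic balance (pressure-gradient force = Coriolis force):
V_g = (1/(fρ)) |∂P/∂n| = 2.87×10⁻³ / (8.98×10⁻⁵ × 1.15) = 27.8 m/s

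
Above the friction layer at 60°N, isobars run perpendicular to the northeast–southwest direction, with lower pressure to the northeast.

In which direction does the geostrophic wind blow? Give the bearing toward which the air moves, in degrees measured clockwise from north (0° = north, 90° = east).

135°

The pressure-gradient force points toward the northeast (bearing 045°).
Geostrophic balance: in the Northern Hemisphere the Coriolis force deflects motion to the right, so the geostrophic wind blows 90° to the right of the pressure-gradient force (low pressure on the left).
Rotating 045° by 90° clockwise gives 135° — the wind blows toward the southeast.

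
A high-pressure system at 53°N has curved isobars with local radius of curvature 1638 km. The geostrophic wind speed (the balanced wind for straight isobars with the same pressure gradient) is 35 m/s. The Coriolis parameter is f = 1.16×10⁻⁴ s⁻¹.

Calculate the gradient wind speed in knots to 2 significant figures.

90 knots

Around a high, pressure-gradient force acts outward with centrifugal, so Coriolis balances both:
fV = (1/ρ)|∂P/∂n| + V²/R  →  V² − fR·V + fR·V_g = 0
With fR = 1.16×10⁻⁴ × 1638×10³ m = 190 m/s:
V = [fR − √((fR)² − 4 fR V_g)]/2 = [190 − √(190² − 4×190×35)]/2 = 46.3 m/s
Supergeostrophic (V > V_g = 35 m/s), as expected around a high.
Converting: 46.3 m/s × 1.944 = 90 knots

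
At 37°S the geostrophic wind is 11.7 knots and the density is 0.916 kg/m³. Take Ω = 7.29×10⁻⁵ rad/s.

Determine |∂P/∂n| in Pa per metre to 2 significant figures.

Coriolis parameter at 37°S:
f = 2Ω sin φ = 2 × 7.29×10⁻⁵ × sin 37° = 8.77×10⁻⁵ s⁻¹
Wind speed in SI: 11.7 knots = 6.02 m/s
Geostrophic balance rearranged: |∂P/∂n| = f ρ V_g
|∂P/∂n| = 8.77×10⁻⁵ × 0.916 × 6.02 = 4.84×10⁻⁴ Pa/m

4.8×10⁻⁴ Pa/m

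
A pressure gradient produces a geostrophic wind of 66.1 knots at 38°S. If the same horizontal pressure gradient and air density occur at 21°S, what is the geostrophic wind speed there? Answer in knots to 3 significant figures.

114 knots

With the same pressure gradient and density, V_g ∝ 1/f ∝ 1/sin φ.
V₂ = V₁ · sin φ₁ / sin φ₂ = 66.1 × sin 38° / sin 21°
V₂ = 66.1 × 0.6157/0.3584 = 114 knots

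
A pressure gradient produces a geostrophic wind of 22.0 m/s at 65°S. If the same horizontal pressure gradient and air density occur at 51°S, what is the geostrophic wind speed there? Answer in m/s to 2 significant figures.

With the same pressure gradient and density, V_g ∝ 1/f ∝ 1/sin φ.
V₂ = V₁ · sin φ₁ / sin φ₂ = 22.0 × sin 65° / sin 51°
V₂ = 22.0 × 0.9063/0.7771 = 26 m/s

26 m/s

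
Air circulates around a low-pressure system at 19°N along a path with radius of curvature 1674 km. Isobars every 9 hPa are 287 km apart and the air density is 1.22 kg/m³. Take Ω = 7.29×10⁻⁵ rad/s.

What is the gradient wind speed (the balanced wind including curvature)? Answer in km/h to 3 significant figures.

Coriolis parameter at 19°N:
f = 2Ω sin φ = 2 × 7.29×10⁻⁵ × sin 19° = 4.75×10⁻⁵ s⁻¹
Pressure gradient: |∂P/∂n| = 900 Pa / 287000 m = 3.14×10⁻³ Pa/m
Geostrophic speed: V_g = |∂P/∂n|/(fρ) = 3.14×10⁻³/(4.75×10⁻⁵ × 1.22) = 54.2 m/s
Around a low, centrifugal force acts outward with Coriolis, so pressure-gradient force balances both:
(1/ρ)|∂P/∂n| = fV + V²/R  →  V² + fR·V − fR·V_g = 0
With fR = 4.75×10⁻⁵ × 1674×10³ m = 79.5 m/s:
V = [−fR + √((fR)² + 4 fR V_g)]/2 = [−79.5 + √(79.5² + 4×79.5×54.2)]/2 = 37 m/s
Subgeostrophic (V < V_g = 54.2 m/s), as expected around a low.
Converting: 37 m/s × 3.6 = 133 km/h

133 km/h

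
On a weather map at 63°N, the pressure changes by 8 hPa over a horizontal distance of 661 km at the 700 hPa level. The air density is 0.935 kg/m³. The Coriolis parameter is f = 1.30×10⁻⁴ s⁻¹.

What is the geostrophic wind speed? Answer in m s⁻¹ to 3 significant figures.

Pressure gradient: |∂P/∂n| = 800 Pa / 661000 m = 1.21×10⁻³ Pa/m
Geostrophic balance (pressure-gradient force = Coriolis force):
V_g = (1/(fρ)) |∂P/∂n| = 1.21×10⁻³ / (1.30×10⁻⁴ × 0.935) = 9.96 m/s

9.96 m s⁻¹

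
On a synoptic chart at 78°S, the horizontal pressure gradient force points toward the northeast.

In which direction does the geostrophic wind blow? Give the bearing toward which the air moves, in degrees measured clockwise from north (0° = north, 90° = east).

315°

The pressure-gradient force points toward the northeast (bearing 045°).
Geostrophic balance: in the Southern Hemisphere the Coriolis force deflects motion to the left, so the geostrophic wind blows 90° to the left of the pressure-gradient force (low pressure on the right).
Rotating 045° by 90° counterclockwise gives 315° — the wind blows toward the northwest.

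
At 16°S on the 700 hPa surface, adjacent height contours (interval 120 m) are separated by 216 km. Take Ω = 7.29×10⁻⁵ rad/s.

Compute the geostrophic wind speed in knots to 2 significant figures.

Coriolis parameter at 16°S:
f = 2Ω sin φ = 2 × 7.29×10⁻⁵ × sin 16° = 4.02×10⁻⁵ s⁻¹
Height gradient: |∂Z/∂n| = 120 m / 216000 m = 5.56×10⁻⁴
On a pressure surface, geostrophic balance gives V_g = (g/f)|∂Z/∂n|:
V_g = 9.81 × 5.56×10⁻⁴ / 4.02×10⁻⁵ = 136 m/s
Converting: 136 m/s × 1.944 = 260 knots

260 knots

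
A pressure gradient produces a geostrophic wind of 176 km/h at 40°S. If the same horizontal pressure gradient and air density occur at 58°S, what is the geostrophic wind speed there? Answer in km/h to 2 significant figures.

With the same pressure gradient and density, V_g ∝ 1/f ∝ 1/sin φ.
V₂ = V₁ · sin φ₁ / sin φ₂ = 176 × sin 40° / sin 58°
V₂ = 176 × 0.6428/0.8480 = 130 km/h

130 km/h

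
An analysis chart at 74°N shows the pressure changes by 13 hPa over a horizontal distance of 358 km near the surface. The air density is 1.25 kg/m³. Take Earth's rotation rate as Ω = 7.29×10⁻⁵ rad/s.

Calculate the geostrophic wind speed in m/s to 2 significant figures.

21 m/s

Coriolis parameter at 74°N:
f = 2Ω sin φ = 2 × 7.29×10⁻⁵ × sin 74° = 1.40×10⁻⁴ s⁻¹
Pressure gradient: |∂P/∂n| = 1300 Pa / 358000 m = 3.63×10⁻³ Pa/m
Geostrophic balance (pressure-gradient force = Coriolis force):
V_g = (1/(fρ)) |∂P/∂n| = 3.63×10⁻³ / (1.40×10⁻⁴ × 1.25) = 20.7 m/s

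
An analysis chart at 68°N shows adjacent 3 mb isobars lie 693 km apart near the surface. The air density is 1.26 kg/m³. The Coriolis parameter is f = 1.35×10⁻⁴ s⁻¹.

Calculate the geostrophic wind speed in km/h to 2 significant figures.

Pressure gradient: |∂P/∂n| = 300 Pa / 693000 m = 4.33×10⁻⁴ Pa/m
Geostrophic balance (pressure-gradient force = Coriolis force):
V_g = (1/(fρ)) |∂P/∂n| = 4.33×10⁻⁴ / (1.35×10⁻⁴ × 1.26) = 2.54 m/s
Converting: 2.54 m/s × 3.6 = 9.2 km/h

9.2 km/h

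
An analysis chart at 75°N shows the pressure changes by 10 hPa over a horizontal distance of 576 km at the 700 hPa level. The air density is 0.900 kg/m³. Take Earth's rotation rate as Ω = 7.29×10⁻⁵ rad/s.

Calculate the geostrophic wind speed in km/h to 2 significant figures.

Coriolis parameter at 75°N:
f = 2Ω sin φ = 2 × 7.29×10⁻⁵ × sin 75° = 1.41×10⁻⁴ s⁻¹
Pressure gradient: |∂P/∂n| = 1000 Pa / 576000 m = 1.74×10⁻³ Pa/m
Geostrophic balance (pressure-gradient force = Coriolis force):
V_g = (1/(fρ)) |∂P/∂n| = 1.74×10⁻³ / (1.41×10⁻⁴ × 0.900) = 13.7 m/s
Converting: 13.7 m/s × 3.6 = 49 km/h

49 km/h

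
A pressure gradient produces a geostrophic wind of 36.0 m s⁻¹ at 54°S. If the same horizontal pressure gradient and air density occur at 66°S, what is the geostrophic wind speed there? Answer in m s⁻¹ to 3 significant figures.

With the same pressure gradient and density, V_g ∝ 1/f ∝ 1/sin φ.
V₂ = V₁ · sin φ₁ / sin φ₂ = 36.0 × sin 54° / sin 66°
V₂ = 36.0 × 0.8090/0.9135 = 31.9 m s⁻¹

31.9 m s⁻¹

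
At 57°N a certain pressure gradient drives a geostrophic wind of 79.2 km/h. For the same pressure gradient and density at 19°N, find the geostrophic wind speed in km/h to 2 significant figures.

200 km/h

With the same pressure gradient and density, V_g ∝ 1/f ∝ 1/sin φ.
V₂ = V₁ · sin φ₁ / sin φ₂ = 79.2 × sin 57° / sin 19°
V₂ = 79.2 × 0.8387/0.3256 = 200 km/h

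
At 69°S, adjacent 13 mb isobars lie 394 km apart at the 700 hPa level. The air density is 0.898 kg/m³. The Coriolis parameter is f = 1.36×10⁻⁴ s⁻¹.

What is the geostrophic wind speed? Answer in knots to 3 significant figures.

Pressure gradient: |∂P/∂n| = 1300 Pa / 394000 m = 3.30×10⁻³ Pa/m
Geostrophic balance (pressure-gradient force = Coriolis force):
V_g = (1/(fρ)) |∂P/∂n| = 3.30×10⁻³ / (1.36×10⁻⁴ × 0.898) = 27.0 m/s
Converting: 27.0 m/s × 1.944 = 52.5 knots

52.5 knots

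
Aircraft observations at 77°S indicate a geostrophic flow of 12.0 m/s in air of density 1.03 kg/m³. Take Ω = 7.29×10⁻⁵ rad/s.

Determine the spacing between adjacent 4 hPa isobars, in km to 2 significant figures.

230 km

Coriolis parameter at 77°S:
f = 2Ω sin φ = 2 × 7.29×10⁻⁵ × sin 77° = 1.42×10⁻⁴ s⁻¹
Geostrophic balance rearranged: |∂P/∂n| = f ρ V_g
|∂P/∂n| = 1.42×10⁻⁴ × 1.03 × 12.0 = 1.76×10⁻³ Pa/m
Isobar spacing: Δn = ΔP/|∂P/∂n| = 400 Pa / 1.76×10⁻³ Pa/m = 227803 m ≈ 230 km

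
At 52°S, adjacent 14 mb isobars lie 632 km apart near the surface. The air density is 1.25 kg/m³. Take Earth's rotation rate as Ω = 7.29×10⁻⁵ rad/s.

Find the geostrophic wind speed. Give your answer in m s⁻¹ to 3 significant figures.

15.4 m s⁻¹

Coriolis parameter at 52°S:
f = 2Ω sin φ = 2 × 7.29×10⁻⁵ × sin 52° = 1.15×10⁻⁴ s⁻¹
Pressure gradient: |∂P/∂n| = 1400 Pa / 632000 m = 2.22×10⁻³ Pa/m
Geostrophic balance (pressure-gradient force = Coriolis force):
V_g = (1/(fρ)) |∂P/∂n| = 2.22×10⁻³ / (1.15×10⁻⁴ × 1.25) = 15.4 m/s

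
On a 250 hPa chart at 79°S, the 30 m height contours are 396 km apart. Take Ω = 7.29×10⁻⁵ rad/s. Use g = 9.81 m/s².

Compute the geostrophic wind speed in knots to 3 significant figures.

10.1 knots

Coriolis parameter at 79°S:
f = 2Ω sin φ = 2 × 7.29×10⁻⁵ × sin 79° = 1.43×10⁻⁴ s⁻¹
Height gradient: |∂Z/∂n| = 30 m / 396000 m = 7.58×10⁻⁵
On a pressure surface, geostrophic balance gives V_g = (g/f)|∂Z/∂n|:
V_g = 9.81 × 7.58×10⁻⁵ / 1.43×10⁻⁴ = 5.19 m/s
Converting: 5.19 m/s × 1.944 = 10.1 knots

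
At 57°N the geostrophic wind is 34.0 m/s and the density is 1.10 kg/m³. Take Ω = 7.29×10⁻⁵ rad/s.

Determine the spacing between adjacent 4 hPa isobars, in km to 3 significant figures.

Coriolis parameter at 57°N:
f = 2Ω sin φ = 2 × 7.29×10⁻⁵ × sin 57° = 1.22×10⁻⁴ s⁻¹
Geostrophic balance rearranged: |∂P/∂n| = f ρ V_g
|∂P/∂n| = 1.22×10⁻⁴ × 1.10 × 34.0 = 4.57×10⁻³ Pa/m
Isobar spacing: Δn = ΔP/|∂P/∂n| = 400 Pa / 4.57×10⁻³ Pa/m = 87466 m ≈ 87.5 km

87.5 km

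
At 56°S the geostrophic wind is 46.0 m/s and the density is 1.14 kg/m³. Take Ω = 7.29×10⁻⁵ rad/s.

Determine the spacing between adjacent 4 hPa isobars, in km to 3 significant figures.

Coriolis parameter at 56°S:
f = 2Ω sin φ = 2 × 7.29×10⁻⁵ × sin 56° = 1.21×10⁻⁴ s⁻¹
Geostrophic balance rearranged: |∂P/∂n| = f ρ V_g
|∂P/∂n| = 1.21×10⁻⁴ × 1.14 × 46.0 = 6.34×10⁻³ Pa/m
Isobar spacing: Δn = ΔP/|∂P/∂n| = 400 Pa / 6.34×10⁻³ Pa/m = 63105 m ≈ 63.1 km

63.1 km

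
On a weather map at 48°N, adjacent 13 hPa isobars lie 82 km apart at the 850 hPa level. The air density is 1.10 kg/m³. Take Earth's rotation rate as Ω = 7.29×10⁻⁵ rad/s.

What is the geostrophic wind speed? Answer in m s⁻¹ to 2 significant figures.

Coriolis parameter at 48°N:
f = 2Ω sin φ = 2 × 7.29×10⁻⁵ × sin 48° = 1.08×10⁻⁴ s⁻¹
Pressure gradient: |∂P/∂n| = 1300 Pa / 82000 m = 1.59×10⁻² Pa/m
Geostrophic balance (pressure-gradient force = Coriolis force):
V_g = (1/(fρ)) |∂P/∂n| = 1.59×10⁻² / (1.08×10⁻⁴ × 1.10) = 133 m/s

130 m s⁻¹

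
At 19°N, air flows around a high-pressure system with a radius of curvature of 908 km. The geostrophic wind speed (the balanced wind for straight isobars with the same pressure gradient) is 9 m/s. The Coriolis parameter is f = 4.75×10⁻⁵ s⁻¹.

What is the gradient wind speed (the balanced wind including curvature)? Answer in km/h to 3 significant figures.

Around a high, pressure-gradient force acts outward with centrifugal, so Coriolis balances both:
fV = (1/ρ)|∂P/∂n| + V²/R  →  V² − fR·V + fR·V_g = 0
With fR = 4.75×10⁻⁵ × 908×10³ m = 43.1 m/s:
V = [fR − √((fR)² − 4 fR V_g)]/2 = [43.1 − √(43.1² − 4×43.1×9)]/2 = 12.8 m/s
Supergeostrophic (V > V_g = 9 m/s), as expected around a high.
Converting: 12.8 m/s × 3.6 = 46.1 km/h

46.1 km/h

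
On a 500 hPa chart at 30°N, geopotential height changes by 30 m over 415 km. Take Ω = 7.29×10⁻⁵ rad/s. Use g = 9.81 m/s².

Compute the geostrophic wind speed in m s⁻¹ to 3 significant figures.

9.73 m s⁻¹

Coriolis parameter at 30°N:
f = 2Ω sin φ = 2 × 7.29×10⁻⁵ × sin 30° = 7.29×10⁻⁵ s⁻¹
Height gradient: |∂Z/∂n| = 30 m / 415000 m = 7.23×10⁻⁵
On a pressure surface, geostrophic balance gives V_g = (g/f)|∂Z/∂n|:
V_g = 9.81 × 7.23×10⁻⁵ / 7.29×10⁻⁵ = 9.73 m/s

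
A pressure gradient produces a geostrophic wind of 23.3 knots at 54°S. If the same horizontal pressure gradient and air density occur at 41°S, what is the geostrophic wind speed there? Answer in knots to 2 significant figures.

29 knots

With the same pressure gradient and density, V_g ∝ 1/f ∝ 1/sin φ.
V₂ = V₁ · sin φ₁ / sin φ₂ = 23.3 × sin 54° / sin 41°
V₂ = 23.3 × 0.8090/0.6561 = 29 knots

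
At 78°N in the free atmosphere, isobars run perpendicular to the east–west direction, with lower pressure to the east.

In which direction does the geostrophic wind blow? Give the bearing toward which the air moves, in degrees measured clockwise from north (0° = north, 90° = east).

180°

The pressure-gradient force points toward the east (bearing 090°).
Geostrophic balance: in the Northern Hemisphere the Coriolis force deflects motion to the right, so the geostrophic wind blows 90° to the right of the pressure-gradient force (low pressure on the left).
Rotating 090° by 90° clockwise gives 180° — the wind blows toward the south.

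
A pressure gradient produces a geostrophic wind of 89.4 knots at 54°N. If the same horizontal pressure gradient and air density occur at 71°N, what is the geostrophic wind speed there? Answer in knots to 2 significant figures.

With the same pressure gradient and density, V_g ∝ 1/f ∝ 1/sin φ.
V₂ = V₁ · sin φ₁ / sin φ₂ = 89.4 × sin 54° / sin 71°
V₂ = 89.4 × 0.8090/0.9455 = 76 knots

76 knots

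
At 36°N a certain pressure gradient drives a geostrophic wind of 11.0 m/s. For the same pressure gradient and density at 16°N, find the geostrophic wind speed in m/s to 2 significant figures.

With the same pressure gradient and density, V_g ∝ 1/f ∝ 1/sin φ.
V₂ = V₁ · sin φ₁ / sin φ₂ = 11.0 × sin 36° / sin 16°
V₂ = 11.0 × 0.5878/0.2756 = 23 m/s

23 m/s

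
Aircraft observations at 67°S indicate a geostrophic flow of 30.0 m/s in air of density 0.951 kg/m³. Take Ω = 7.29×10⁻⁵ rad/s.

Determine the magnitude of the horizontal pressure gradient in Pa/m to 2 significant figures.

Coriolis parameter at 67°S:
f = 2Ω sin φ = 2 × 7.29×10⁻⁵ × sin 67° = 1.34×10⁻⁴ s⁻¹
Geostrophic balance rearranged: |∂P/∂n| = f ρ V_g
|∂P/∂n| = 1.34×10⁻⁴ × 0.951 × 30.0 = 3.83×10⁻³ Pa/m

3.8×10⁻³ Pa/m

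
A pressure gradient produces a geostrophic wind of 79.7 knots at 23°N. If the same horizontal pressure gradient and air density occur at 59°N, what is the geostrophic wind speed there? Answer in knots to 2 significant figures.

With the same pressure gradient and density, V_g ∝ 1/f ∝ 1/sin φ.
V₂ = V₁ · sin φ₁ / sin φ₂ = 79.7 × sin 23° / sin 59°
V₂ = 79.7 × 0.3907/0.8572 = 36 knots

36 knots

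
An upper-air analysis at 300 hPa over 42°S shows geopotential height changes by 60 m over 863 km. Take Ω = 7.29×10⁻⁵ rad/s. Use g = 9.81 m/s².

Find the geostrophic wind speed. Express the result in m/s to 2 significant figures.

7.0 m/s

Coriolis parameter at 42°S:
f = 2Ω sin φ = 2 × 7.29×10⁻⁵ × sin 42° = 9.76×10⁻⁵ s⁻¹
Height gradient: |∂Z/∂n| = 60 m / 863000 m = 6.95×10⁻⁵
On a pressure surface, geostrophic balance gives V_g = (g/f)|∂Z/∂n|:
V_g = 9.81 × 6.95×10⁻⁵ / 9.76×10⁻⁵ = 6.99 m/s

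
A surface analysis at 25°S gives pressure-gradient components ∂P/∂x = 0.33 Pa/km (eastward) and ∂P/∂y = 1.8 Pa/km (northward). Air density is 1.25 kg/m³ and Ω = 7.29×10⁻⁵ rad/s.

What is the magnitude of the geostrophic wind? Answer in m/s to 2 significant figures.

24 m/s

Coriolis parameter at 25°S:
f = 2Ω sin φ = 2 × 7.29×10⁻⁵ × sin 25° = 6.16×10⁻⁵ s⁻¹
In the Southern Hemisphere f is negative: f = −6.16×10⁻⁵ s⁻¹.
Component geostrophic relations (x east, y north):
u_g = −(1/(fρ)) ∂P/∂y,  v_g = (1/(fρ)) ∂P/∂x
u_g = −(1.8×10⁻³)/(−6.16×10⁻⁵ × 1.25) = 23.4 m/s;  v_g = (0.33×10⁻³)/(−6.16×10⁻⁵ × 1.25) = −4.28 m/s
|V_g| = √(u_g² + v_g²) = 23.8 m/s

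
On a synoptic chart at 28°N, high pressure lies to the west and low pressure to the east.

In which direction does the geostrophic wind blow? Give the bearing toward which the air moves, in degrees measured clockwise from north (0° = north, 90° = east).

180°

The pressure-gradient force points toward the east (bearing 090°).
Geostrophic balance: in the Northern Hemisphere the Coriolis force deflects motion to the right, so the geostrophic wind blows 90° to the right of the pressure-gradient force (low pressure on the left).
Rotating 090° by 90° clockwise gives 180° — the wind blows toward the south.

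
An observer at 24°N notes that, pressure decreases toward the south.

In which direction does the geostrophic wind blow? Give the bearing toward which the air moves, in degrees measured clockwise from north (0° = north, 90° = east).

The pressure-gradient force points toward the south (bearing 180°).
Geostrophic balance: in the Northern Hemisphere the Coriolis force deflects motion to the right, so the geostrophic wind blows 90° to the right of the pressure-gradient force (low pressure on the left).
Rotating 180° by 90° clockwise gives 270° — the wind blows toward the west.

270°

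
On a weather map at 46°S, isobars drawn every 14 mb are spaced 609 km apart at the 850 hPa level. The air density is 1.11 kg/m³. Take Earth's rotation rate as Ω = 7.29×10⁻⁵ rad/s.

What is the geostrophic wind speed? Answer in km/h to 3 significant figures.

71.1 km/h

Coriolis parameter at 46°S:
f = 2Ω sin φ = 2 × 7.29×10⁻⁵ × sin 46° = 1.05×10⁻⁴ s⁻¹
Pressure gradient: |∂P/∂n| = 1400 Pa / 609000 m = 2.30×10⁻³ Pa/m
Geostrophic balance (pressure-gradient force = Coriolis force):
V_g = (1/(fρ)) |∂P/∂n| = 2.30×10⁻³ / (1.05×10⁻⁴ × 1.11) = 19.7 m/s
Converting: 19.7 m/s × 3.6 = 71.1 km/h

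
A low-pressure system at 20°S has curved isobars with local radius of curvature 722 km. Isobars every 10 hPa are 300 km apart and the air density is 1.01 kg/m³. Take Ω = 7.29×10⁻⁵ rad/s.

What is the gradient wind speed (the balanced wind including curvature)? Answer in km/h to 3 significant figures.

122 km/h

Coriolis parameter at 20°S:
f = 2Ω sin φ = 2 × 7.29×10⁻⁵ × sin 20° = 4.99×10⁻⁵ s⁻¹
Pressure gradient: |∂P/∂n| = 1000 Pa / 300000 m = 3.33×10⁻³ Pa/m
Geostrophic speed: V_g = |∂P/∂n|/(fρ) = 3.33×10⁻³/(4.99×10⁻⁵ × 1.01) = 66.2 m/s
Around a low, centrifugal force acts outward with Coriolis, so pressure-gradient force balances both:
(1/ρ)|∂P/∂n| = fV + V²/R  →  V² + fR·V − fR·V_g = 0
With fR = 4.99×10⁻⁵ × 722×10³ m = 36.0 m/s:
V = [−fR + √((fR)² + 4 fR V_g)]/2 = [−36.0 + √(36.0² + 4×36.0×66.2)]/2 = 34 m/s
Subgeostrophic (V < V_g = 66.2 m/s), as expected around a low.
Converting: 34 m/s × 3.6 = 122 km/h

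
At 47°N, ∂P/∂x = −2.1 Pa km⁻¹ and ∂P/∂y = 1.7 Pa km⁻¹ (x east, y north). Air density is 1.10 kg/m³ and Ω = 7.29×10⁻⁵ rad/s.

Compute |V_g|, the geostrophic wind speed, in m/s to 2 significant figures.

23 m/s

Coriolis parameter at 47°N:
f = 2Ω sin φ = 2 × 7.29×10⁻⁵ × sin 47° = 1.07×10⁻⁴ s⁻¹
Component geostrophic relations (x east, y north):
u_g = −(1/(fρ)) ∂P/∂y,  v_g = (1/(fρ)) ∂P/∂x
u_g = −(1.7×10⁻³)/(1.07×10⁻⁴ × 1.10) = −14.5 m/s;  v_g = (−2.1×10⁻³)/(1.07×10⁻⁴ × 1.10) = −17.9 m/s
|V_g| = √(u_g² + v_g²) = 23.0 m/s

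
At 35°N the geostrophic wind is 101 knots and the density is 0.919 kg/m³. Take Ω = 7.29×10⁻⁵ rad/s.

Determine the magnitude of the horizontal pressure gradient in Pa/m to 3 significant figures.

3.99×10⁻³ Pa/m

Coriolis parameter at 35°N:
f = 2Ω sin φ = 2 × 7.29×10⁻⁵ × sin 35° = 8.36×10⁻⁵ s⁻¹
Wind speed in SI: 101 knots = 52.0 m/s
Geostrophic balance rearranged: |∂P/∂n| = f ρ V_g
|∂P/∂n| = 8.36×10⁻⁵ × 0.919 × 52.0 = 3.99×10⁻³ Pa/m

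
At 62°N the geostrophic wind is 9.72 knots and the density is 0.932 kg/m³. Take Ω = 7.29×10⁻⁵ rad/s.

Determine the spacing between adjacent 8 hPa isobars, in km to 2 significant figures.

1300 km

Coriolis parameter at 62°N:
f = 2Ω sin φ = 2 × 7.29×10⁻⁵ × sin 62° = 1.29×10⁻⁴ s⁻¹
Wind speed in SI: 9.72 knots = 5.00 m/s
Geostrophic balance rearranged: |∂P/∂n| = f ρ V_g
|∂P/∂n| = 1.29×10⁻⁴ × 0.932 × 5.00 = 6.00×10⁻⁴ Pa/m
Isobar spacing: Δn = ΔP/|∂P/∂n| = 800 Pa / 6.00×10⁻⁴ Pa/m = 1333452 m ≈ 1300 km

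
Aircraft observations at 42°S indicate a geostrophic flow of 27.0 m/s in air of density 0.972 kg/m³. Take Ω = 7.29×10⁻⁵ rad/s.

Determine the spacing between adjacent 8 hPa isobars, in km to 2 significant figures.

310 km

Coriolis parameter at 42°S:
f = 2Ω sin φ = 2 × 7.29×10⁻⁵ × sin 42° = 9.76×10⁻⁵ s⁻¹
Geostrophic balance rearranged: |∂P/∂n| = f ρ V_g
|∂P/∂n| = 9.76×10⁻⁵ × 0.972 × 27.0 = 2.56×10⁻³ Pa/m
Isobar spacing: Δn = ΔP/|∂P/∂n| = 800 Pa / 2.56×10⁻³ Pa/m = 312458 m ≈ 310 km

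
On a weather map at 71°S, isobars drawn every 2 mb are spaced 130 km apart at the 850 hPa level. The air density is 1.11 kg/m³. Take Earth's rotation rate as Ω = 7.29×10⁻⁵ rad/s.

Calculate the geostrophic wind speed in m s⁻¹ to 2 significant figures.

Coriolis parameter at 71°S:
f = 2Ω sin φ = 2 × 7.29×10⁻⁵ × sin 71° = 1.38×10⁻⁴ s⁻¹
Pressure gradient: |∂P/∂n| = 200 Pa / 130000 m = 1.54×10⁻³ Pa/m
Geostrophic balance (pressure-gradient force = Coriolis force):
V_g = (1/(fρ)) |∂P/∂n| = 1.54×10⁻³ / (1.38×10⁻⁴ × 1.11) = 10.1 m/s

10 m s⁻¹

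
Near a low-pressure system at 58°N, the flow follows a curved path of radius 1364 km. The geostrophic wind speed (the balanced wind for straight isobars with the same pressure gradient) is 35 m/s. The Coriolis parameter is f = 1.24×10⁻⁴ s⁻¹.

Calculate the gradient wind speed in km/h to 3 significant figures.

Around a low, centrifugal force acts outward with Coriolis, so pressure-gradient force balances both:
(1/ρ)|∂P/∂n| = fV + V²/R  →  V² + fR·V − fR·V_g = 0
With fR = 1.24×10⁻⁴ × 1364×10³ m = 169 m/s:
V = [−fR + √((fR)² + 4 fR V_g)]/2 = [−169 + √(169² + 4×169×35)]/2 = 29.8 m/s
Subgeostrophic (V < V_g = 35 m/s), as expected around a low.
Converting: 29.8 m/s × 3.6 = 107 km/h

107 km/h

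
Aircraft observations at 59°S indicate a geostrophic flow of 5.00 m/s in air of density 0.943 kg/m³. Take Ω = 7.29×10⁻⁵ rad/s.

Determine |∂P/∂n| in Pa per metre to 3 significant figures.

5.89×10⁻⁴ Pa/m

Coriolis parameter at 59°S:
f = 2Ω sin φ = 2 × 7.29×10⁻⁵ × sin 59° = 1.25×10⁻⁴ s⁻¹
Geostrophic balance rearranged: |∂P/∂n| = f ρ V_g
|∂P/∂n| = 1.25×10⁻⁴ × 0.943 × 5.00 = 5.89×10⁻⁴ Pa/m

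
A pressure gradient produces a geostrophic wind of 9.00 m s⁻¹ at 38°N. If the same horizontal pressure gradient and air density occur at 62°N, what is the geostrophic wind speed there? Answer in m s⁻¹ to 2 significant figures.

6.3 m s⁻¹

With the same pressure gradient and density, V_g ∝ 1/f ∝ 1/sin φ.
V₂ = V₁ · sin φ₁ / sin φ₂ = 9.00 × sin 38° / sin 62°
V₂ = 9.00 × 0.6157/0.8829 = 6.3 m s⁻¹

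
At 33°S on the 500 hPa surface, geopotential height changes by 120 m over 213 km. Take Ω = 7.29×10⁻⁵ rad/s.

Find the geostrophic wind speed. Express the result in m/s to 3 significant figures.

Coriolis parameter at 33°S:
f = 2Ω sin φ = 2 × 7.29×10⁻⁵ × sin 33° = 7.94×10⁻⁵ s⁻¹
Height gradient: |∂Z/∂n| = 120 m / 213000 m = 5.63×10⁻⁴
On a pressure surface, geostrophic balance gives V_g = (g/f)|∂Z/∂n|:
V_g = 9.81 × 5.63×10⁻⁴ / 7.94×10⁻⁵ = 69.6 m/s

69.6 m/s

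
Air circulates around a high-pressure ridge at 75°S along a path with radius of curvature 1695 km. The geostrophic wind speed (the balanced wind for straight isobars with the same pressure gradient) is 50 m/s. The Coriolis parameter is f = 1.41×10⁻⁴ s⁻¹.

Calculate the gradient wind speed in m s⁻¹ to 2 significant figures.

Around a high, pressure-gradient force acts outward with centrifugal, so Coriolis balances both:
fV = (1/ρ)|∂P/∂n| + V²/R  →  V² − fR·V + fR·V_g = 0
With fR = 1.41×10⁻⁴ × 1695×10³ m = 239 m/s:
V = [fR − √((fR)² − 4 fR V_g)]/2 = [239 − √(239² − 4×239×50)]/2 = 71.2 m/s
Supergeostrophic (V > V_g = 50 m/s), as expected around a high.

71 m s⁻¹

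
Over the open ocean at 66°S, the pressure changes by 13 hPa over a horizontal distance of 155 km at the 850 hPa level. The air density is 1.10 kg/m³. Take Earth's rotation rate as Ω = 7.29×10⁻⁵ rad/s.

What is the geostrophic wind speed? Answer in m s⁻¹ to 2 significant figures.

Coriolis parameter at 66°S:
f = 2Ω sin φ = 2 × 7.29×10⁻⁵ × sin 66° = 1.33×10⁻⁴ s⁻¹
Pressure gradient: |∂P/∂n| = 1300 Pa / 155000 m = 8.39×10⁻³ Pa/m
Geostrophic balance (pressure-gradient force = Coriolis force):
V_g = (1/(fρ)) |∂P/∂n| = 8.39×10⁻³ / (1.33×10⁻⁴ × 1.10) = 57.2 m/s

57 m s⁻¹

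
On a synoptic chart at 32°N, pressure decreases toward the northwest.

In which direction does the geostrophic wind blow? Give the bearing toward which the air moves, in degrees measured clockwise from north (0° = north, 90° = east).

045°

The pressure-gradient force points toward the northwest (bearing 315°).
Geostrophic balance: in the Northern Hemisphere the Coriolis force deflects motion to the right, so the geostrophic wind blows 90° to the right of the pressure-gradient force (low pressure on the left).
Rotating 315° by 90° clockwise gives 045° — the wind blows toward the northeast.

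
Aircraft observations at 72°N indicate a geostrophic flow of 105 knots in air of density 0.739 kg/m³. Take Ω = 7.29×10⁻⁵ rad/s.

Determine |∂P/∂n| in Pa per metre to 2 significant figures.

5.5×10⁻³ Pa/m

Coriolis parameter at 72°N:
f = 2Ω sin φ = 2 × 7.29×10⁻⁵ × sin 72° = 1.39×10⁻⁴ s⁻¹
Wind speed in SI: 105 knots = 54.0 m/s
Geostrophic balance rearranged: |∂P/∂n| = f ρ V_g
|∂P/∂n| = 1.39×10⁻⁴ × 0.739 × 54.0 = 5.54×10⁻³ Pa/m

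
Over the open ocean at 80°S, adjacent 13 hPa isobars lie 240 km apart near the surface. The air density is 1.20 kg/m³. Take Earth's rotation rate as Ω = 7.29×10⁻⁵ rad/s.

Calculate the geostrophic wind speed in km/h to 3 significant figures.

113 km/h

Coriolis parameter at 80°S:
f = 2Ω sin φ = 2 × 7.29×10⁻⁵ × sin 80° = 1.44×10⁻⁴ s⁻¹
Pressure gradient: |∂P/∂n| = 1300 Pa / 240000 m = 5.42×10⁻³ Pa/m
Geostrophic balance (pressure-gradient force = Coriolis force):
V_g = (1/(fρ)) |∂P/∂n| = 5.42×10⁻³ / (1.44×10⁻⁴ × 1.20) = 31.4 m/s
Converting: 31.4 m/s × 3.6 = 113 km/h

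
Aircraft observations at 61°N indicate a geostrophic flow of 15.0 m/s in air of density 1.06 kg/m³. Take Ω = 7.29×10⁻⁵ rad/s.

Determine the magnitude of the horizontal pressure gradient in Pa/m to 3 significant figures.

Coriolis parameter at 61°N:
f = 2Ω sin φ = 2 × 7.29×10⁻⁵ × sin 61° = 1.28×10⁻⁴ s⁻¹
Geostrophic balance rearranged: |∂P/∂n| = f ρ V_g
|∂P/∂n| = 1.28×10⁻⁴ × 1.06 × 15.0 = 2.03×10⁻³ Pa/m

2.03×10⁻³ Pa/m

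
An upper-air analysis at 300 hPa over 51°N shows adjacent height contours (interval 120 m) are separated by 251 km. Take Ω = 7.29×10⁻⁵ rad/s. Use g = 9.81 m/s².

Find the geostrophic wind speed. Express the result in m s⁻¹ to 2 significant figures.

Coriolis parameter at 51°N:
f = 2Ω sin φ = 2 × 7.29×10⁻⁵ × sin 51° = 1.13×10⁻⁴ s⁻¹
Height gradient: |∂Z/∂n| = 120 m / 251000 m = 4.78×10⁻⁴
On a pressure surface, geostrophic balance gives V_g = (g/f)|∂Z/∂n|:
V_g = 9.81 × 4.78×10⁻⁴ / 1.13×10⁻⁴ = 41.4 m/s

41 m s⁻¹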